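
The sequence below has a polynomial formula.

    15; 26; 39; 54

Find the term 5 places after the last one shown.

First differences: 11 , 13 , 15
Second differences: 2 , 2
The second differences are constant (2).
15 + 2 = 17;  54 + 17 = 71
17 + 2 = 19;  71 + 19 = 90
19 + 2 = 21;  90 + 21 = 111
21 + 2 = 23;  111 + 23 = 134
23 + 2 = 25;  134 + 25 = 159

159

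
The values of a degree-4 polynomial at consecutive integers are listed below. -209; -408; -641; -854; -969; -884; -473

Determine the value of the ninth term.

D1: -199, -233, -213, -115, 85, 411
D2: -34, 20, 98, 200, 326
D3: 54, 78, 102, 126
D4: 24, 24, 24
The fourth differences are constant (24).
126 + 24 = 150;  326 + 150 = 476;  411 + 476 = 887;  -473 + 887 = 414
150 + 24 = 174;  476 + 174 = 650;  887 + 650 = 1537;  414 + 1537 = 1951

1951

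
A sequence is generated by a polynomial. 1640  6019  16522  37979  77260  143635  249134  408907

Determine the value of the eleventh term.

1419730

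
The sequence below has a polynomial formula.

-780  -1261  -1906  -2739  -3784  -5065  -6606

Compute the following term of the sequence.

-8431

-481, -645, -833, -1045, -1281, -1541
-164, -188, -212, -236, -260
-24, -24, -24, -24
The third differences are constant (-24).
-260 − 24 = -284;  -1541 − 284 = -1825;  -6606 − 1825 = -8431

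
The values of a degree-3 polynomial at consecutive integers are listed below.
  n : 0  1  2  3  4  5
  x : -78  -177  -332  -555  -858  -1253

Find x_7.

-2367

Δ: -99, -155, -223, -303, -395
Δ²: -56, -68, -80, -92
Δ³: -12, -12, -12
Third differences constant at -12.
-92 − 12 = -104;  -395 − 104 = -499;  -1253 − 499 = -1752
-104 − 12 = -116;  -499 − 116 = -615;  -1752 − 615 = -2367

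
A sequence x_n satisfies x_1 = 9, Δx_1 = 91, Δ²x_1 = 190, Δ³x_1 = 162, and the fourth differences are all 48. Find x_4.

1014

Build the table forward from the leading diagonal:
D4: 48  48  48  48
D3: 162  210  258  306
D2: 190  352  562  820
D1: 91  281  633  1195
x: 9  100  381  1014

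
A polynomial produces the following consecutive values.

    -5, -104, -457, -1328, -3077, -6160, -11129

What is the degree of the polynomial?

First differences: -99, -353, -871, -1749, -3083, -4969
Second differences: -254, -518, -878, -1334, -1886
Third differences: -264, -360, -456, -552
Fourth differences: -96, -96, -96
The fourth differences are constant, so the polynomial has degree 4.

4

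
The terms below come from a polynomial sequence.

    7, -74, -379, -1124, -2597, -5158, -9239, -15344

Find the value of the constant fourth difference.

-72

D1: -81, -305, -745, -1473, -2561, -4081, -6105
D2: -224, -440, -728, -1088, -1520, -2024
D3: -216, -288, -360, -432, -504
D4: -72, -72, -72, -72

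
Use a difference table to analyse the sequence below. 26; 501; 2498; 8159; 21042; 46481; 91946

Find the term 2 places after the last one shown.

285674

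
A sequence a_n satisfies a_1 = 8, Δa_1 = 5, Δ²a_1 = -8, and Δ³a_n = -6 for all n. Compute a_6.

-107

Build the table forward from the leading diagonal:
Third differences: -6, -6, -6, -6, -6, -6
Second differences: -8, -14, -20, -26, -32, -38
First differences: 5, -3, -17, -37, -63, -95
a: 8, 13, 10, -7, -44, -107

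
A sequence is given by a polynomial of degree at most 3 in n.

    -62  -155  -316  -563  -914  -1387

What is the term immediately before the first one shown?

-19

Δ: -93  -161  -247  -351  -473
Δ²: -68  -86  -104  -122
Δ³: -18  -18  -18
The third differences are constant at -18.
Work back: -68 + 18 = -50;  -93 + 50 = -43;  -62 + 43 = -19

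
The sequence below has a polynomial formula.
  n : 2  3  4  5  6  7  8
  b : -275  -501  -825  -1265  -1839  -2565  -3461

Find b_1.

-129

-226, -324, -440, -574, -726, -896
-98, -116, -134, -152, -170
-18, -18, -18, -18
The third differences are constant at -18.
Work back: -98 + 18 = -80;  -226 + 80 = -146;  -275 + 146 = -129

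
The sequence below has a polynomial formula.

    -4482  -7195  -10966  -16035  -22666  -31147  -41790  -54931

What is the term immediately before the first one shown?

-2611

-2713  -3771  -5069  -6631  -8481  -10643  -13141
-1058  -1298  -1562  -1850  -2162  -2498
-240  -264  -288  -312  -336
-24  -24  -24  -24
The fourth differences are constant at -24.
Work back: -240 + 24 = -216;  -1058 + 216 = -842;  -2713 + 842 = -1871;  -4482 + 1871 = -2611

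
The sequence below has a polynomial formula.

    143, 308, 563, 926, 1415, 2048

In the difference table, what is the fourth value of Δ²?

144

D1: 165, 255, 363, 489, 633
D2: 90, 108, 126, 144
D3: 18, 18, 18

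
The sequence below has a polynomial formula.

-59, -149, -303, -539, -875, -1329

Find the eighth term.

D1: -90, -154, -236, -336, -454
D2: -64, -82, -100, -118
D3: -18, -18, -18
Third differences constant at -18.
-118 − 18 = -136;  -454 − 136 = -590;  -1329 − 590 = -1919
-136 − 18 = -154;  -590 − 154 = -744;  -1919 − 744 = -2663

-2663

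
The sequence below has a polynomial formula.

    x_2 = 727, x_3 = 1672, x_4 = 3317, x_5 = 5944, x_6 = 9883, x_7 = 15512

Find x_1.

248

D1: 945  1645  2627  3939  5629
D2: 700  982  1312  1690
D3: 282  330  378
D4: 48  48
The fourth differences are constant at 48.
Work back: 282 − 48 = 234;  700 − 234 = 466;  945 − 466 = 479;  727 − 479 = 248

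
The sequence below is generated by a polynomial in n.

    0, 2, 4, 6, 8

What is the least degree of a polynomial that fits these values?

D1: 2, 2, 2, 2
The first differences are constant, so the polynomial has degree 1.

1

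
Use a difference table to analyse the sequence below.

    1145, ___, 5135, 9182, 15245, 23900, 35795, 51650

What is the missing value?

Using the last 6 terms:
4047, 6063, 8655, 11895, 15855
2016, 2592, 3240, 3960
576, 648, 720
72, 72
Constant fourth difference = 72.
Extend backward: 576 − 72 = 504;  2016 − 504 = 1512;  4047 − 1512 = 2535;  5135 − 2535 = 2600

2600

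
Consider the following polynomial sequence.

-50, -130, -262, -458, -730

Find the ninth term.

-2818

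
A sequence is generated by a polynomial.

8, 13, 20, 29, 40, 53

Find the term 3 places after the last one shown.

5, 7, 9, 11, 13
2, 2, 2, 2
Second differences constant at 2.
13 + 2 = 15;  53 + 15 = 68
15 + 2 = 17;  68 + 17 = 85
17 + 2 = 19;  85 + 19 = 104

104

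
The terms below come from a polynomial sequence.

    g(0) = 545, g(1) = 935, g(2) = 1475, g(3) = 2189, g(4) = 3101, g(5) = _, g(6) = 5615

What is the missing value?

Using the first 5 terms:
Δ: 390  540  714  912
Δ²: 150  174  198
Δ³: 24  24
Constant third difference = 24.
Extend forward: 198 + 24 = 222;  912 + 222 = 1134;  3101 + 1134 = 4235

4235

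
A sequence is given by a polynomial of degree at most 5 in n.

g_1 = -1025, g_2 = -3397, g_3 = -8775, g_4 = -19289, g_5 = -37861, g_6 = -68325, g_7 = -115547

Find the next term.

-185545

First differences: -2372  -5378  -10514  -18572  -30464  -47222
Second differences: -3006  -5136  -8058  -11892  -16758
Third differences: -2130  -2922  -3834  -4866
Fourth differences: -792  -912  -1032
Fifth differences: -120  -120
Constant fifth difference = -120, so extend:
-1032 − 120 = -1152;  -4866 − 1152 = -6018;  -16758 − 6018 = -22776;  -47222 − 22776 = -69998;  -115547 − 69998 = -185545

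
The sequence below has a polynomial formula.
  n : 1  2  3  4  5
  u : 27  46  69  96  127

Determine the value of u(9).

D1: 19 , 23 , 27 , 31
D2: 4 , 4 , 4
Constant second difference = 4, so extend:
31 + 4 = 35;  127 + 35 = 162
35 + 4 = 39;  162 + 39 = 201
39 + 4 = 43;  201 + 43 = 244
43 + 4 = 47;  244 + 47 = 291

291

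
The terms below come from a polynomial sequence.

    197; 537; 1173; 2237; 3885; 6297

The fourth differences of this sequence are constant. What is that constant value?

24

First differences: 340, 636, 1064, 1648, 2412
Second differences: 296, 428, 584, 764
Third differences: 132, 156, 180
Fourth differences: 24, 24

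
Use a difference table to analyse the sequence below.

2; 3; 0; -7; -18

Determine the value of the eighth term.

-75

D1: 1, -3, -7, -11
D2: -4, -4, -4
The second differences are constant (-4).
-11 − 4 = -15;  -18 − 15 = -33
-15 − 4 = -19;  -33 − 19 = -52
-19 − 4 = -23;  -52 − 23 = -75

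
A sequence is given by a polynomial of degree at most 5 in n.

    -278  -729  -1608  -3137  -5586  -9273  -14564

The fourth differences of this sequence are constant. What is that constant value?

First differences: -451, -879, -1529, -2449, -3687, -5291
Second differences: -428, -650, -920, -1238, -1604
Third differences: -222, -270, -318, -366
Fourth differences: -48, -48, -48

-48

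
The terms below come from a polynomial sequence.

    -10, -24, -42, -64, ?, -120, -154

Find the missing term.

-90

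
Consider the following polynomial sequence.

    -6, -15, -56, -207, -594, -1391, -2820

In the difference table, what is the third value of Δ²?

First differences: -9, -41, -151, -387, -797, -1429
Second differences: -32, -110, -236, -410, -632
Third differences: -78, -126, -174, -222
Fourth differences: -48, -48, -48

-236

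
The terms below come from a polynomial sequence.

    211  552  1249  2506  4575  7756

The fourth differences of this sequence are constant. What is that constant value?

48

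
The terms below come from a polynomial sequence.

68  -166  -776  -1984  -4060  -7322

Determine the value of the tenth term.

-40270

-234 , -610 , -1208 , -2076 , -3262
-376 , -598 , -868 , -1186
-222 , -270 , -318
-48 , -48
The fourth differences are constant (-48).
-318 − 48 = -366;  -1186 − 366 = -1552;  -3262 − 1552 = -4814;  -7322 − 4814 = -12136
-366 − 48 = -414;  -1552 − 414 = -1966;  -4814 − 1966 = -6780;  -12136 − 6780 = -18916
-414 − 48 = -462;  -1966 − 462 = -2428;  -6780 − 2428 = -9208;  -18916 − 9208 = -28124
-462 − 48 = -510;  -2428 − 510 = -2938;  -9208 − 2938 = -12146;  -28124 − 12146 = -40270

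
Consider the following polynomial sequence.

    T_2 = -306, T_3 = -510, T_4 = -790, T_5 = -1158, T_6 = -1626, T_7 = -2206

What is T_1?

D1: -204, -280, -368, -468, -580
D2: -76, -88, -100, -112
D3: -12, -12, -12
The third differences are constant at -12.
Work back: -76 + 12 = -64;  -204 + 64 = -140;  -306 + 140 = -166

-166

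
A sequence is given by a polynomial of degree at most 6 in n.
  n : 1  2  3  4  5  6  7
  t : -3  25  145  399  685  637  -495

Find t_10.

-26175

First differences: 28  120  254  286  -48  -1132
Second differences: 92  134  32  -334  -1084
Third differences: 42  -102  -366  -750
Fourth differences: -144  -264  -384
Fifth differences: -120  -120
The fifth differences are constant (-120).
-384 − 120 = -504;  -750 − 504 = -1254;  -1084 − 1254 = -2338;  -1132 − 2338 = -3470;  -495 − 3470 = -3965
-504 − 120 = -624;  -1254 − 624 = -1878;  -2338 − 1878 = -4216;  -3470 − 4216 = -7686;  -3965 − 7686 = -11651
-624 − 120 = -744;  -1878 − 744 = -2622;  -4216 − 2622 = -6838;  -7686 − 6838 = -14524;  -11651 − 14524 = -26175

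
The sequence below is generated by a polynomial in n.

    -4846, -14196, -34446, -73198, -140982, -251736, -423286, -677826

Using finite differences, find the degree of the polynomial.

5

D1: -9350, -20250, -38752, -67784, -110754, -171550, -254540
D2: -10900, -18502, -29032, -42970, -60796, -82990
D3: -7602, -10530, -13938, -17826, -22194
D4: -2928, -3408, -3888, -4368
D5: -480, -480, -480
The fifth differences are constant, so the polynomial has degree 5.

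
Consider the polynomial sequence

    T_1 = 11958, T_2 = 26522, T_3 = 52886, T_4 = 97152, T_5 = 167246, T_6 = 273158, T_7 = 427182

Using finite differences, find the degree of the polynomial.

5

Δ: 14564, 26364, 44266, 70094, 105912, 154024
Δ²: 11800, 17902, 25828, 35818, 48112
Δ³: 6102, 7926, 9990, 12294
Δ⁴: 1824, 2064, 2304
Δ⁵: 240, 240
The fifth differences are constant, so the polynomial has degree 5.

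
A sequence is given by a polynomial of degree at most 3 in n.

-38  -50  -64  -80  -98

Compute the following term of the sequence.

Δ: -12, -14, -16, -18
Δ²: -2, -2, -2
Constant second difference = -2, so extend:
-18 − 2 = -20;  -98 − 20 = -118

-118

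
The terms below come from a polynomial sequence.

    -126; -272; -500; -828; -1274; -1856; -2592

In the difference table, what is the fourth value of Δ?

-446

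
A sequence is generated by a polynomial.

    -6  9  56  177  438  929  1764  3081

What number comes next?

D1: 15  47  121  261  491  835  1317
D2: 32  74  140  230  344  482
D3: 42  66  90  114  138
D4: 24  24  24  24
The fourth differences are constant (24).
138 + 24 = 162;  482 + 162 = 644;  1317 + 644 = 1961;  3081 + 1961 = 5042

5042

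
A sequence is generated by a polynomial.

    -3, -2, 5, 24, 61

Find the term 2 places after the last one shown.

213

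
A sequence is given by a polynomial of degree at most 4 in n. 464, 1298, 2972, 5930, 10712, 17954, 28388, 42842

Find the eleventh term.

120044

D1: 834, 1674, 2958, 4782, 7242, 10434, 14454
D2: 840, 1284, 1824, 2460, 3192, 4020
D3: 444, 540, 636, 732, 828
D4: 96, 96, 96, 96
Fourth differences constant at 96.
828 + 96 = 924;  4020 + 924 = 4944;  14454 + 4944 = 19398;  42842 + 19398 = 62240
924 + 96 = 1020;  4944 + 1020 = 5964;  19398 + 5964 = 25362;  62240 + 25362 = 87602
1020 + 96 = 1116;  5964 + 1116 = 7080;  25362 + 7080 = 32442;  87602 + 32442 = 120044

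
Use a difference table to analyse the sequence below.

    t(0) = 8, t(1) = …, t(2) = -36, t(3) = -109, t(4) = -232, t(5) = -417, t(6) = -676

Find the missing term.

Using the last 5 terms:
First differences: -73, -123, -185, -259
Second differences: -50, -62, -74
Third differences: -12, -12
Constant third difference = -12.
Extend backward: -50 + 12 = -38;  -73 + 38 = -35;  -36 + 35 = -1

-1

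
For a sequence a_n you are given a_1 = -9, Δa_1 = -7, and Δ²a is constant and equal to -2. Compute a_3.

-25

Build the table forward from the leading diagonal:
Second differences: -2  -2  -2
First differences: -7  -9  -11
a: -9  -16  -25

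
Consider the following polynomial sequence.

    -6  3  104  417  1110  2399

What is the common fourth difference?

48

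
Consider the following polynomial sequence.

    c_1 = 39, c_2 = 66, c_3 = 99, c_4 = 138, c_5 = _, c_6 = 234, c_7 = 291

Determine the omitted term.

Using the first 4 terms:
27, 33, 39
6, 6
Constant second difference = 6.
Extend forward: 39 + 6 = 45;  138 + 45 = 183

183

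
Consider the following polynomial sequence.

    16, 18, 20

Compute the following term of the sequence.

22

First differences: 2  2
The first differences are constant (2).
20 + 2 = 22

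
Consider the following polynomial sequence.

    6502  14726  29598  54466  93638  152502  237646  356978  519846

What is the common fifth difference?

120

Δ: 8224, 14872, 24868, 39172, 58864, 85144, 119332, 162868
Δ²: 6648, 9996, 14304, 19692, 26280, 34188, 43536
Δ³: 3348, 4308, 5388, 6588, 7908, 9348
Δ⁴: 960, 1080, 1200, 1320, 1440
Δ⁵: 120, 120, 120, 120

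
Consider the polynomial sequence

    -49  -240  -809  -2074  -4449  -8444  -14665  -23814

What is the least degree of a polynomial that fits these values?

4

-191, -569, -1265, -2375, -3995, -6221, -9149
-378, -696, -1110, -1620, -2226, -2928
-318, -414, -510, -606, -702
-96, -96, -96, -96
The fourth differences are constant, so the polynomial has degree 4.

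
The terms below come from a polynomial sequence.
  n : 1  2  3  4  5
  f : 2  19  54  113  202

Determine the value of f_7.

D1: 17, 35, 59, 89
D2: 18, 24, 30
D3: 6, 6
The third differences are constant (6).
30 + 6 = 36;  89 + 36 = 125;  202 + 125 = 327
36 + 6 = 42;  125 + 42 = 167;  327 + 167 = 494

494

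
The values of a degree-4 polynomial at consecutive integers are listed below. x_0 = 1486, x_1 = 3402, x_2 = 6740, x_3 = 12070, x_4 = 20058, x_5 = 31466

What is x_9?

129898

D1: 1916, 3338, 5330, 7988, 11408
D2: 1422, 1992, 2658, 3420
D3: 570, 666, 762
D4: 96, 96
Constant fourth difference = 96, so extend:
762 + 96 = 858;  3420 + 858 = 4278;  11408 + 4278 = 15686;  31466 + 15686 = 47152
858 + 96 = 954;  4278 + 954 = 5232;  15686 + 5232 = 20918;  47152 + 20918 = 68070
954 + 96 = 1050;  5232 + 1050 = 6282;  20918 + 6282 = 27200;  68070 + 27200 = 95270
1050 + 96 = 1146;  6282 + 1146 = 7428;  27200 + 7428 = 34628;  95270 + 34628 = 129898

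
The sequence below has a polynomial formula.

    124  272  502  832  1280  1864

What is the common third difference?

18

First differences: 148, 230, 330, 448, 584
Second differences: 82, 100, 118, 136
Third differences: 18, 18, 18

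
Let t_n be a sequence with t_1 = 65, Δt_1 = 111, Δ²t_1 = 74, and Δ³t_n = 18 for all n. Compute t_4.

638

Build the table forward from the leading diagonal:
D3: 18  18  18  18
D2: 74  92  110  128
D1: 111  185  277  387
t: 65  176  361  638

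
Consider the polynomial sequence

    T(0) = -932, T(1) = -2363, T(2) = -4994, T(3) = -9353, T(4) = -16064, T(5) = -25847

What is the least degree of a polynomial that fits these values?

4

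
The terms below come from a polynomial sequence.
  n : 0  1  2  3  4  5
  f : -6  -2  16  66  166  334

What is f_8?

1426

D1: 4 , 18 , 50 , 100 , 168
D2: 14 , 32 , 50 , 68
D3: 18 , 18 , 18
The third differences are constant (18).
68 + 18 = 86;  168 + 86 = 254;  334 + 254 = 588
86 + 18 = 104;  254 + 104 = 358;  588 + 358 = 946
104 + 18 = 122;  358 + 122 = 480;  946 + 480 = 1426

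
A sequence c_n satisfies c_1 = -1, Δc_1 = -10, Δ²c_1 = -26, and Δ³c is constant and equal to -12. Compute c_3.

-47

Build the table forward from the leading diagonal:
D3: -12  -12  -12
D2: -26  -38  -50
D1: -10  -36  -74
c: -1  -11  -47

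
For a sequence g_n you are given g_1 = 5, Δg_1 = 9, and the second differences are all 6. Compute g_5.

Build the table forward from the leading diagonal:
Δ²: 6  6  6  6  6
Δ: 9  15  21  27  33
g: 5  14  29  50  77

77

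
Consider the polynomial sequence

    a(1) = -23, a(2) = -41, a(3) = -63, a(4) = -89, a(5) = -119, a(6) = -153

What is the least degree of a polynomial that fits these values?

2

First differences: -18, -22, -26, -30, -34
Second differences: -4, -4, -4, -4
The second differences are constant, so the polynomial has degree 2.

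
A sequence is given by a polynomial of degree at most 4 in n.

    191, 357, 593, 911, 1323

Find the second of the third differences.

12

First differences: 166, 236, 318, 412
Second differences: 70, 82, 94
Third differences: 12, 12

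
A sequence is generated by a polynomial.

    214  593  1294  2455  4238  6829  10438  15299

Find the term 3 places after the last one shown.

40094

D1: 379 , 701 , 1161 , 1783 , 2591 , 3609 , 4861
D2: 322 , 460 , 622 , 808 , 1018 , 1252
D3: 138 , 162 , 186 , 210 , 234
D4: 24 , 24 , 24 , 24
The fourth differences are constant (24).
234 + 24 = 258;  1252 + 258 = 1510;  4861 + 1510 = 6371;  15299 + 6371 = 21670
258 + 24 = 282;  1510 + 282 = 1792;  6371 + 1792 = 8163;  21670 + 8163 = 29833
282 + 24 = 306;  1792 + 306 = 2098;  8163 + 2098 = 10261;  29833 + 10261 = 40094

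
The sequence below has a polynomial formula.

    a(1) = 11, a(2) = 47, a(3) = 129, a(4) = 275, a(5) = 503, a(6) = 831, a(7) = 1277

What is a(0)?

Δ: 36, 82, 146, 228, 328, 446
Δ²: 46, 64, 82, 100, 118
Δ³: 18, 18, 18, 18
The third differences are constant at 18.
Work back: 46 − 18 = 28;  36 − 28 = 8;  11 − 8 = 3

3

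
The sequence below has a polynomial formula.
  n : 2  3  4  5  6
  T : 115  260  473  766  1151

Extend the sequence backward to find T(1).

26

First differences: 145, 213, 293, 385
Second differences: 68, 80, 92
Third differences: 12, 12
The third differences are constant at 12.
Work back: 68 − 12 = 56;  145 − 56 = 89;  115 − 89 = 26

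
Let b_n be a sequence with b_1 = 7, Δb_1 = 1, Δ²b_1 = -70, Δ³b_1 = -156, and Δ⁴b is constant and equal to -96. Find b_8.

Build the table forward from the leading diagonal:
Δ⁴: -96, -96, -96, -96, -96, -96, -96, -96
Δ³: -156, -252, -348, -444, -540, -636, -732, -828
Δ²: -70, -226, -478, -826, -1270, -1810, -2446, -3178
Δ: 1, -69, -295, -773, -1599, -2869, -4679, -7125
b: 7, 8, -61, -356, -1129, -2728, -5597, -10276

-10276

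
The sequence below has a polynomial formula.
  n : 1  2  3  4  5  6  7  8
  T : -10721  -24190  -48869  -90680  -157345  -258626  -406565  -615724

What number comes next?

-903425

First differences: -13469, -24679, -41811, -66665, -101281, -147939, -209159
Second differences: -11210, -17132, -24854, -34616, -46658, -61220
Third differences: -5922, -7722, -9762, -12042, -14562
Fourth differences: -1800, -2040, -2280, -2520
Fifth differences: -240, -240, -240
Fifth differences constant at -240.
-2520 − 240 = -2760;  -14562 − 2760 = -17322;  -61220 − 17322 = -78542;  -209159 − 78542 = -287701;  -615724 − 287701 = -903425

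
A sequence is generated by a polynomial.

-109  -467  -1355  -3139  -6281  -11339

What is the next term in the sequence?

-18967

-358  -888  -1784  -3142  -5058
-530  -896  -1358  -1916
-366  -462  -558
-96  -96
Constant fourth difference = -96, so extend:
-558 − 96 = -654;  -1916 − 654 = -2570;  -5058 − 2570 = -7628;  -11339 − 7628 = -18967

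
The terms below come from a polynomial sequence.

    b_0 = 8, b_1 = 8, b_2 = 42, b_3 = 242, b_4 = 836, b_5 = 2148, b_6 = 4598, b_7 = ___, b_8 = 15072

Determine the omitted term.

8702

Using the first 7 terms:
First differences: 0, 34, 200, 594, 1312, 2450
Second differences: 34, 166, 394, 718, 1138
Third differences: 132, 228, 324, 420
Fourth differences: 96, 96, 96
Constant fourth difference = 96.
Extend forward: 420 + 96 = 516;  1138 + 516 = 1654;  2450 + 1654 = 4104;  4598 + 4104 = 8702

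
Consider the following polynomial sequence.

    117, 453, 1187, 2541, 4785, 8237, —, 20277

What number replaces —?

Using the first 6 terms:
First differences: 336, 734, 1354, 2244, 3452
Second differences: 398, 620, 890, 1208
Third differences: 222, 270, 318
Fourth differences: 48, 48
Constant fourth difference = 48.
Extend forward: 318 + 48 = 366;  1208 + 366 = 1574;  3452 + 1574 = 5026;  8237 + 5026 = 13263

13263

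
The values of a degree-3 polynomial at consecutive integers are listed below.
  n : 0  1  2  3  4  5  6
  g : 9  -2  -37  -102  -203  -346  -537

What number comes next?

-782

D1: -11, -35, -65, -101, -143, -191
D2: -24, -30, -36, -42, -48
D3: -6, -6, -6, -6
The third differences are constant (-6).
-48 − 6 = -54;  -191 − 54 = -245;  -537 − 245 = -782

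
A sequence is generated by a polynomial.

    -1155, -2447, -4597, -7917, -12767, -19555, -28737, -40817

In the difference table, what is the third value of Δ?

-3320

First differences: -1292, -2150, -3320, -4850, -6788, -9182, -12080
Second differences: -858, -1170, -1530, -1938, -2394, -2898
Third differences: -312, -360, -408, -456, -504
Fourth differences: -48, -48, -48, -48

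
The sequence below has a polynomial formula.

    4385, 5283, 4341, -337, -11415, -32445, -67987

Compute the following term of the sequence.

-123729

First differences: 898  -942  -4678  -11078  -21030  -35542
Second differences: -1840  -3736  -6400  -9952  -14512
Third differences: -1896  -2664  -3552  -4560
Fourth differences: -768  -888  -1008
Fifth differences: -120  -120
The fifth differences are constant (-120).
-1008 − 120 = -1128;  -4560 − 1128 = -5688;  -14512 − 5688 = -20200;  -35542 − 20200 = -55742;  -67987 − 55742 = -123729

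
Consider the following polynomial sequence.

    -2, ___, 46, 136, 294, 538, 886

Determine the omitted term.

Using the last 5 terms:
D1: 90, 158, 244, 348
D2: 68, 86, 104
D3: 18, 18
Constant third difference = 18.
Extend backward: 68 − 18 = 50;  90 − 50 = 40;  46 − 40 = 6

6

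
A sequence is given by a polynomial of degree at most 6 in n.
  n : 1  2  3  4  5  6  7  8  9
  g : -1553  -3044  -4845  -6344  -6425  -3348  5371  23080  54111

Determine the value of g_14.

D1: -1491 , -1801 , -1499 , -81 , 3077 , 8719 , 17709 , 31031
D2: -310 , 302 , 1418 , 3158 , 5642 , 8990 , 13322
D3: 612 , 1116 , 1740 , 2484 , 3348 , 4332
D4: 504 , 624 , 744 , 864 , 984
D5: 120 , 120 , 120 , 120
The fifth differences are constant (120).
984 + 120 = 1104;  4332 + 1104 = 5436;  13322 + 5436 = 18758;  31031 + 18758 = 49789;  54111 + 49789 = 103900
1104 + 120 = 1224;  5436 + 1224 = 6660;  18758 + 6660 = 25418;  49789 + 25418 = 75207;  103900 + 75207 = 179107
1224 + 120 = 1344;  6660 + 1344 = 8004;  25418 + 8004 = 33422;  75207 + 33422 = 108629;  179107 + 108629 = 287736
1344 + 120 = 1464;  8004 + 1464 = 9468;  33422 + 9468 = 42890;  108629 + 42890 = 151519;  287736 + 151519 = 439255
1464 + 120 = 1584;  9468 + 1584 = 11052;  42890 + 11052 = 53942;  151519 + 53942 = 205461;  439255 + 205461 = 644716

644716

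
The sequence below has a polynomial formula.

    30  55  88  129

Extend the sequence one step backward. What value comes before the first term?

13

Δ: 25  33  41
Δ²: 8  8
The second differences are constant at 8.
Work back: 25 − 8 = 17;  30 − 17 = 13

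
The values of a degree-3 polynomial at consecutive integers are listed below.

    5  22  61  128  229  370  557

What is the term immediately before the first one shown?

4

D1: 17, 39, 67, 101, 141, 187
D2: 22, 28, 34, 40, 46
D3: 6, 6, 6, 6
The third differences are constant at 6.
Work back: 22 − 6 = 16;  17 − 16 = 1;  5 − 1 = 4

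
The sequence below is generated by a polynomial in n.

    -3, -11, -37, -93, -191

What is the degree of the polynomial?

3

D1: -8, -26, -56, -98
D2: -18, -30, -42
D3: -12, -12
The third differences are constant, so the polynomial has degree 3.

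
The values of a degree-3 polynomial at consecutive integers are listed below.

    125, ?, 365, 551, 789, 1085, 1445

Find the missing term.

Using the last 5 terms:
Δ: 186  238  296  360
Δ²: 52  58  64
Δ³: 6  6
Constant third difference = 6.
Extend backward: 52 − 6 = 46;  186 − 46 = 140;  365 − 140 = 225

225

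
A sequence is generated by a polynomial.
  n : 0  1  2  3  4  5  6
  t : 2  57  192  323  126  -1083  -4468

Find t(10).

-86568

Δ: 55, 135, 131, -197, -1209, -3385
Δ²: 80, -4, -328, -1012, -2176
Δ³: -84, -324, -684, -1164
Δ⁴: -240, -360, -480
Δ⁵: -120, -120
Constant fifth difference = -120, so extend:
-480 − 120 = -600;  -1164 − 600 = -1764;  -2176 − 1764 = -3940;  -3385 − 3940 = -7325;  -4468 − 7325 = -11793
-600 − 120 = -720;  -1764 − 720 = -2484;  -3940 − 2484 = -6424;  -7325 − 6424 = -13749;  -11793 − 13749 = -25542
-720 − 120 = -840;  -2484 − 840 = -3324;  -6424 − 3324 = -9748;  -13749 − 9748 = -23497;  -25542 − 23497 = -49039
-840 − 120 = -960;  -3324 − 960 = -4284;  -9748 − 4284 = -14032;  -23497 − 14032 = -37529;  -49039 − 37529 = -86568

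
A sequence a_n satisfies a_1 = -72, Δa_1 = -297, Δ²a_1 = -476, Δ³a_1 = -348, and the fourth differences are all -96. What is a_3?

Build the table forward from the leading diagonal:
Δ⁴: -96, -96, -96
Δ³: -348, -444, -540
Δ²: -476, -824, -1268
Δ: -297, -773, -1597
a: -72, -369, -1142

-1142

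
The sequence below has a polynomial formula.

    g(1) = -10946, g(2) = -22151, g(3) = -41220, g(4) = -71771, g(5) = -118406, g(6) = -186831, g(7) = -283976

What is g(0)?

-4851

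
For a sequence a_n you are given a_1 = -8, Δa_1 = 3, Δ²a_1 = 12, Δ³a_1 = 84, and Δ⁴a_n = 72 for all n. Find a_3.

10

Build the table forward from the leading diagonal:
Fourth differences: 72, 72, 72
Third differences: 84, 156, 228
Second differences: 12, 96, 252
First differences: 3, 15, 111
a: -8, -5, 10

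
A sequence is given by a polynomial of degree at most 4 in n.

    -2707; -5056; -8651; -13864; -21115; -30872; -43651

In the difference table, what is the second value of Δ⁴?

First differences: -2349, -3595, -5213, -7251, -9757, -12779
Second differences: -1246, -1618, -2038, -2506, -3022
Third differences: -372, -420, -468, -516
Fourth differences: -48, -48, -48

-48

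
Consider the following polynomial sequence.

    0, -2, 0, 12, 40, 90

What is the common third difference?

6

D1: -2, 2, 12, 28, 50
D2: 4, 10, 16, 22
D3: 6, 6, 6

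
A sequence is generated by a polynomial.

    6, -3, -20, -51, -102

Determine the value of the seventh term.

-288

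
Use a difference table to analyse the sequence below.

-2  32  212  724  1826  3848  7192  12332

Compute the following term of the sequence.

19814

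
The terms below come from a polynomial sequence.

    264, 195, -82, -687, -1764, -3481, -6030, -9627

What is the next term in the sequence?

Δ: -69, -277, -605, -1077, -1717, -2549, -3597
Δ²: -208, -328, -472, -640, -832, -1048
Δ³: -120, -144, -168, -192, -216
Δ⁴: -24, -24, -24, -24
Constant fourth difference = -24, so extend:
-216 − 24 = -240;  -1048 − 240 = -1288;  -3597 − 1288 = -4885;  -9627 − 4885 = -14512

-14512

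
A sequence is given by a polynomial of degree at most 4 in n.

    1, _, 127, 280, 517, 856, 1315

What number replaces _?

40

Using the last 5 terms:
D1: 153, 237, 339, 459
D2: 84, 102, 120
D3: 18, 18
Constant third difference = 18.
Extend backward: 84 − 18 = 66;  153 − 66 = 87;  127 − 87 = 40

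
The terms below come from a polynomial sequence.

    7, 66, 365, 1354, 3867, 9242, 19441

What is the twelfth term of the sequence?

59 , 299 , 989 , 2513 , 5375 , 10199
240 , 690 , 1524 , 2862 , 4824
450 , 834 , 1338 , 1962
384 , 504 , 624
120 , 120
Fifth differences constant at 120.
624 + 120 = 744;  1962 + 744 = 2706;  4824 + 2706 = 7530;  10199 + 7530 = 17729;  19441 + 17729 = 37170
744 + 120 = 864;  2706 + 864 = 3570;  7530 + 3570 = 11100;  17729 + 11100 = 28829;  37170 + 28829 = 65999
864 + 120 = 984;  3570 + 984 = 4554;  11100 + 4554 = 15654;  28829 + 15654 = 44483;  65999 + 44483 = 110482
984 + 120 = 1104;  4554 + 1104 = 5658;  15654 + 5658 = 21312;  44483 + 21312 = 65795;  110482 + 65795 = 176277
1104 + 120 = 1224;  5658 + 1224 = 6882;  21312 + 6882 = 28194;  65795 + 28194 = 93989;  176277 + 93989 = 270266

270266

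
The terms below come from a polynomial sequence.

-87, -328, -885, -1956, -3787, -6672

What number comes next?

-10953

-241, -557, -1071, -1831, -2885
-316, -514, -760, -1054
-198, -246, -294
-48, -48
Constant fourth difference = -48, so extend:
-294 − 48 = -342;  -1054 − 342 = -1396;  -2885 − 1396 = -4281;  -6672 − 4281 = -10953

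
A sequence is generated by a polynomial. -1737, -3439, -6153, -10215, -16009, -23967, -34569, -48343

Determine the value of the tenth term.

-87759

Δ: -1702  -2714  -4062  -5794  -7958  -10602  -13774
Δ²: -1012  -1348  -1732  -2164  -2644  -3172
Δ³: -336  -384  -432  -480  -528
Δ⁴: -48  -48  -48  -48
Fourth differences constant at -48.
-528 − 48 = -576;  -3172 − 576 = -3748;  -13774 − 3748 = -17522;  -48343 − 17522 = -65865
-576 − 48 = -624;  -3748 − 624 = -4372;  -17522 − 4372 = -21894;  -65865 − 21894 = -87759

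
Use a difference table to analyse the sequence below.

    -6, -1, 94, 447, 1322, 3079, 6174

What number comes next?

11159

5 , 95 , 353 , 875 , 1757 , 3095
90 , 258 , 522 , 882 , 1338
168 , 264 , 360 , 456
96 , 96 , 96
The fourth differences are constant (96).
456 + 96 = 552;  1338 + 552 = 1890;  3095 + 1890 = 4985;  6174 + 4985 = 11159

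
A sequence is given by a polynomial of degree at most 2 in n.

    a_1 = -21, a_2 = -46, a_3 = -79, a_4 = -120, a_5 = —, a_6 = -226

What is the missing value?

-169

Using the first 4 terms:
Δ: -25, -33, -41
Δ²: -8, -8
Constant second difference = -8.
Extend forward: -41 − 8 = -49;  -120 − 49 = -169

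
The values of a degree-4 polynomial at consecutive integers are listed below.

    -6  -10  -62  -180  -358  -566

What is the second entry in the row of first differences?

-52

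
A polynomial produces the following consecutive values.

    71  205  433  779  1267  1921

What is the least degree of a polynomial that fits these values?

First differences: 134, 228, 346, 488, 654
Second differences: 94, 118, 142, 166
Third differences: 24, 24, 24
The third differences are constant, so the polynomial has degree 3.

3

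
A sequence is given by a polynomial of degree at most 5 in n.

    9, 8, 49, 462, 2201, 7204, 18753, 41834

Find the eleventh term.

263249

First differences: -1 , 41 , 413 , 1739 , 5003 , 11549 , 23081
Second differences: 42 , 372 , 1326 , 3264 , 6546 , 11532
Third differences: 330 , 954 , 1938 , 3282 , 4986
Fourth differences: 624 , 984 , 1344 , 1704
Fifth differences: 360 , 360 , 360
The fifth differences are constant (360).
1704 + 360 = 2064;  4986 + 2064 = 7050;  11532 + 7050 = 18582;  23081 + 18582 = 41663;  41834 + 41663 = 83497
2064 + 360 = 2424;  7050 + 2424 = 9474;  18582 + 9474 = 28056;  41663 + 28056 = 69719;  83497 + 69719 = 153216
2424 + 360 = 2784;  9474 + 2784 = 12258;  28056 + 12258 = 40314;  69719 + 40314 = 110033;  153216 + 110033 = 263249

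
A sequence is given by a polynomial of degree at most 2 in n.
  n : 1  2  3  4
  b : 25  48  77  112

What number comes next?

153

D1: 23  29  35
D2: 6  6
The second differences are constant (6).
35 + 6 = 41;  112 + 41 = 153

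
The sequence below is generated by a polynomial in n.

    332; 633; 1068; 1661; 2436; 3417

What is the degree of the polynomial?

First differences: 301, 435, 593, 775, 981
Second differences: 134, 158, 182, 206
Third differences: 24, 24, 24
The third differences are constant, so the polynomial has degree 3.

3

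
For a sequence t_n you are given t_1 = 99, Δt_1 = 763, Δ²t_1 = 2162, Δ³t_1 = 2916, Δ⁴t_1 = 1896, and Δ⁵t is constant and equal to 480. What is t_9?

389635

Build the table forward from the leading diagonal:
Δ⁵: 480  480  480  480  480  480  480  480  480
Δ⁴: 1896  2376  2856  3336  3816  4296  4776  5256  5736
Δ³: 2916  4812  7188  10044  13380  17196  21492  26268  31524
Δ²: 2162  5078  9890  17078  27122  40502  57698  79190  105458
Δ: 763  2925  8003  17893  34971  62093  102595  160293  239483
t: 99  862  3787  11790  29683  64654  126747  229342  389635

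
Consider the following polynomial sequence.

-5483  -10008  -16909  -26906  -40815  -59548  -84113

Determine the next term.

-115614

Δ: -4525  -6901  -9997  -13909  -18733  -24565
Δ²: -2376  -3096  -3912  -4824  -5832
Δ³: -720  -816  -912  -1008
Δ⁴: -96  -96  -96
The fourth differences are constant (-96).
-1008 − 96 = -1104;  -5832 − 1104 = -6936;  -24565 − 6936 = -31501;  -84113 − 31501 = -115614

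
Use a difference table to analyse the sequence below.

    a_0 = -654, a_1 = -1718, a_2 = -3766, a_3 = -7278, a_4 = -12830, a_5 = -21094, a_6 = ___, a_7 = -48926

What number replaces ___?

-32838

Using the first 6 terms:
-1064  -2048  -3512  -5552  -8264
-984  -1464  -2040  -2712
-480  -576  -672
-96  -96
Constant fourth difference = -96.
Extend forward: -672 − 96 = -768;  -2712 − 768 = -3480;  -8264 − 3480 = -11744;  -21094 − 11744 = -32838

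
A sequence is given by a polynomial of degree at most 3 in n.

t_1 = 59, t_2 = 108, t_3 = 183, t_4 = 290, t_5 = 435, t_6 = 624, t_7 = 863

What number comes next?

1158

Δ: 49, 75, 107, 145, 189, 239
Δ²: 26, 32, 38, 44, 50
Δ³: 6, 6, 6, 6
Third differences constant at 6.
50 + 6 = 56;  239 + 56 = 295;  863 + 295 = 1158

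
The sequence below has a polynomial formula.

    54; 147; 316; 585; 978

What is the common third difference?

24

D1: 93, 169, 269, 393
D2: 76, 100, 124
D3: 24, 24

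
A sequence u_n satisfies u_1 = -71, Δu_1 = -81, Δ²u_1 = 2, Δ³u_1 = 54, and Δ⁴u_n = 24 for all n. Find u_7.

Build the table forward from the leading diagonal:
Δ⁴: 24  24  24  24  24  24  24
Δ³: 54  78  102  126  150  174  198
Δ²: 2  56  134  236  362  512  686
Δ: -81  -79  -23  111  347  709  1221
u: -71  -152  -231  -254  -143  204  913

913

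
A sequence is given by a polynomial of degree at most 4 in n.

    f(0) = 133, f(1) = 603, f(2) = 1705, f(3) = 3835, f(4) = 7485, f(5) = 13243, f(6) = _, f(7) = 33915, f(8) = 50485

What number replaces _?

Using the first 6 terms:
First differences: 470, 1102, 2130, 3650, 5758
Second differences: 632, 1028, 1520, 2108
Third differences: 396, 492, 588
Fourth differences: 96, 96
Constant fourth difference = 96.
Extend forward: 588 + 96 = 684;  2108 + 684 = 2792;  5758 + 2792 = 8550;  13243 + 8550 = 21793

21793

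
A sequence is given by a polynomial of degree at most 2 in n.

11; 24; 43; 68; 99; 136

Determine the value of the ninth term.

13 , 19 , 25 , 31 , 37
6 , 6 , 6 , 6
Constant second difference = 6, so extend:
37 + 6 = 43;  136 + 43 = 179
43 + 6 = 49;  179 + 49 = 228
49 + 6 = 55;  228 + 55 = 283

283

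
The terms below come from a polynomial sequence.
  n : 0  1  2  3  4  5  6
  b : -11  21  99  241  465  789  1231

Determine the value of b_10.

D1: 32, 78, 142, 224, 324, 442
D2: 46, 64, 82, 100, 118
D3: 18, 18, 18, 18
Third differences constant at 18.
118 + 18 = 136;  442 + 136 = 578;  1231 + 578 = 1809
136 + 18 = 154;  578 + 154 = 732;  1809 + 732 = 2541
154 + 18 = 172;  732 + 172 = 904;  2541 + 904 = 3445
172 + 18 = 190;  904 + 190 = 1094;  3445 + 1094 = 4539

4539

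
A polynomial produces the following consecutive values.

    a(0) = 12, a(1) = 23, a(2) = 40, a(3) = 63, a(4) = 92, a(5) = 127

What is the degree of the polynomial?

2

D1: 11, 17, 23, 29, 35
D2: 6, 6, 6, 6
The second differences are constant, so the polynomial has degree 2.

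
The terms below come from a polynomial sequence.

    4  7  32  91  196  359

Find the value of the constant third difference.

First differences: 3, 25, 59, 105, 163
Second differences: 22, 34, 46, 58
Third differences: 12, 12, 12

12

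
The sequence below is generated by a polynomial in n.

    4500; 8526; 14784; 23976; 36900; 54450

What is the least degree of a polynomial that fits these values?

4

Δ: 4026, 6258, 9192, 12924, 17550
Δ²: 2232, 2934, 3732, 4626
Δ³: 702, 798, 894
Δ⁴: 96, 96
The fourth differences are constant, so the polynomial has degree 4.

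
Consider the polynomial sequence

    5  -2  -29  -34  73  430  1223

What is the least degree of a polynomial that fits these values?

Δ: -7, -27, -5, 107, 357, 793
Δ²: -20, 22, 112, 250, 436
Δ³: 42, 90, 138, 186
Δ⁴: 48, 48, 48
The fourth differences are constant, so the polynomial has degree 4.

4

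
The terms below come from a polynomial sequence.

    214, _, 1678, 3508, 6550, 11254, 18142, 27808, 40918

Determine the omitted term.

Using the last 7 terms:
D1: 1830  3042  4704  6888  9666  13110
D2: 1212  1662  2184  2778  3444
D3: 450  522  594  666
D4: 72  72  72
Constant fourth difference = 72.
Extend backward: 450 − 72 = 378;  1212 − 378 = 834;  1830 − 834 = 996;  1678 − 996 = 682

682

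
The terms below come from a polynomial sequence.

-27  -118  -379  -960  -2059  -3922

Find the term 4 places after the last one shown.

-91  -261  -581  -1099  -1863
-170  -320  -518  -764
-150  -198  -246
-48  -48
Fourth differences constant at -48.
-246 − 48 = -294;  -764 − 294 = -1058;  -1863 − 1058 = -2921;  -3922 − 2921 = -6843
-294 − 48 = -342;  -1058 − 342 = -1400;  -2921 − 1400 = -4321;  -6843 − 4321 = -11164
-342 − 48 = -390;  -1400 − 390 = -1790;  -4321 − 1790 = -6111;  -11164 − 6111 = -17275
-390 − 48 = -438;  -1790 − 438 = -2228;  -6111 − 2228 = -8339;  -17275 − 8339 = -25614

-25614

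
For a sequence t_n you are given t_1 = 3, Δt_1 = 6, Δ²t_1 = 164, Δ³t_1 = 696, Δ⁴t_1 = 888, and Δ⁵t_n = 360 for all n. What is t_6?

Build the table forward from the leading diagonal:
Δ⁵: 360  360  360  360  360  360
Δ⁴: 888  1248  1608  1968  2328  2688
Δ³: 696  1584  2832  4440  6408  8736
Δ²: 164  860  2444  5276  9716  16124
Δ: 6  170  1030  3474  8750  18466
t: 3  9  179  1209  4683  13433

13433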